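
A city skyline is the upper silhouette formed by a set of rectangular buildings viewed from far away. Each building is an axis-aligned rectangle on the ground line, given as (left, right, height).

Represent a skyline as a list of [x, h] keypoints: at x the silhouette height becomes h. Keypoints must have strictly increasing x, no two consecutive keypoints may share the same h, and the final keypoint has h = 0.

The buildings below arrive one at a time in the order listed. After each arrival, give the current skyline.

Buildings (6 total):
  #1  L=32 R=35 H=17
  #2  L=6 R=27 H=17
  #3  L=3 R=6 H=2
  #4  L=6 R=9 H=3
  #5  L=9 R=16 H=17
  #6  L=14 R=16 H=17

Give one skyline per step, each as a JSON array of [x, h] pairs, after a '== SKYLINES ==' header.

== SKYLINES ==
[[32,17],[35,0]]
[[6,17],[27,0],[32,17],[35,0]]
[[3,2],[6,17],[27,0],[32,17],[35,0]]
[[3,2],[6,17],[27,0],[32,17],[35,0]]
[[3,2],[6,17],[27,0],[32,17],[35,0]]
[[3,2],[6,17],[27,0],[32,17],[35,0]]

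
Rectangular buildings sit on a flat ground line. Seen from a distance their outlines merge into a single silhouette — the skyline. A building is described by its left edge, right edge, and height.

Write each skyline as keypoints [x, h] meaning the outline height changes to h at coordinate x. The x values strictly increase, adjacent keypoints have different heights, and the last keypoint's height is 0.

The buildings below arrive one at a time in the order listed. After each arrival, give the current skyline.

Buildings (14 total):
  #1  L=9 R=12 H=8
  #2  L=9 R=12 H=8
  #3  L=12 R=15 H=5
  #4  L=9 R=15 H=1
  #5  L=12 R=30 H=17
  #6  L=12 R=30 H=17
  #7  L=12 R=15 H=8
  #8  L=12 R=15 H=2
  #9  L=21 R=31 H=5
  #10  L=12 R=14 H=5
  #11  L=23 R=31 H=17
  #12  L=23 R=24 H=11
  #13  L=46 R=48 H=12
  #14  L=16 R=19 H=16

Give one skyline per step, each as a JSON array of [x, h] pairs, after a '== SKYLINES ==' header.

== SKYLINES ==
[[9,8],[12,0]]
[[9,8],[12,0]]
[[9,8],[12,5],[15,0]]
[[9,8],[12,5],[15,0]]
[[9,8],[12,17],[30,0]]
[[9,8],[12,17],[30,0]]
[[9,8],[12,17],[30,0]]
[[9,8],[12,17],[30,0]]
[[9,8],[12,17],[30,5],[31,0]]
[[9,8],[12,17],[30,5],[31,0]]
[[9,8],[12,17],[31,0]]
[[9,8],[12,17],[31,0]]
[[9,8],[12,17],[31,0],[46,12],[48,0]]
[[9,8],[12,17],[31,0],[46,12],[48,0]]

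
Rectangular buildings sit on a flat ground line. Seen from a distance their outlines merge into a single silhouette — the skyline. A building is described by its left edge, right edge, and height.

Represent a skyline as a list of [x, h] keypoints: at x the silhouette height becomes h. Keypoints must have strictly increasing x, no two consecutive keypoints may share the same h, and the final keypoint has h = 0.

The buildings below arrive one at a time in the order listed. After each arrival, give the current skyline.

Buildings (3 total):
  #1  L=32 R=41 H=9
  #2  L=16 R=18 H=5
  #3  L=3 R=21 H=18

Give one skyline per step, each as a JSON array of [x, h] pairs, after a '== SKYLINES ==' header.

== SKYLINES ==
[[32,9],[41,0]]
[[16,5],[18,0],[32,9],[41,0]]
[[3,18],[21,0],[32,9],[41,0]]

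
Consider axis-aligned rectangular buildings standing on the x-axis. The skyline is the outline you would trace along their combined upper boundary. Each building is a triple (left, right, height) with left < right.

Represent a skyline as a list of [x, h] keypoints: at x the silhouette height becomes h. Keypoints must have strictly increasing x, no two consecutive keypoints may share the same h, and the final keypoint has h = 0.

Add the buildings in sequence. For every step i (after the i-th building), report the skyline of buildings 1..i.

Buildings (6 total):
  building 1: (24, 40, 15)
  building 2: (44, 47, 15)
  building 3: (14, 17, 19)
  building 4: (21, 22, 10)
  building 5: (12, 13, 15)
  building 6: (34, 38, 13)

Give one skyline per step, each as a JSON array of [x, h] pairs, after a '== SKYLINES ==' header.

== SKYLINES ==
[[24,15],[40,0]]
[[24,15],[40,0],[44,15],[47,0]]
[[14,19],[17,0],[24,15],[40,0],[44,15],[47,0]]
[[14,19],[17,0],[21,10],[22,0],[24,15],[40,0],[44,15],[47,0]]
[[12,15],[13,0],[14,19],[17,0],[21,10],[22,0],[24,15],[40,0],[44,15],[47,0]]
[[12,15],[13,0],[14,19],[17,0],[21,10],[22,0],[24,15],[40,0],[44,15],[47,0]]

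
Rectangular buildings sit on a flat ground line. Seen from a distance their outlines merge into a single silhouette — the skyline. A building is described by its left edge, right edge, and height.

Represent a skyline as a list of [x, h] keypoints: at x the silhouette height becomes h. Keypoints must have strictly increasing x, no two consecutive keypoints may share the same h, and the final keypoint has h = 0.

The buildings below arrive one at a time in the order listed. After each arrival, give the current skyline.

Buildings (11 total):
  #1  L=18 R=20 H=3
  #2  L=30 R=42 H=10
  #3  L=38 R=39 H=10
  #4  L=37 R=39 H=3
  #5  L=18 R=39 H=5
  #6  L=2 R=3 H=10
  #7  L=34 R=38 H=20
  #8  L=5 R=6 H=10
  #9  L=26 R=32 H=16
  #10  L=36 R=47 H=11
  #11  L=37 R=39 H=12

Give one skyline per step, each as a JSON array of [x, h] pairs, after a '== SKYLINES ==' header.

== SKYLINES ==
[[18,3],[20,0]]
[[18,3],[20,0],[30,10],[42,0]]
[[18,3],[20,0],[30,10],[42,0]]
[[18,3],[20,0],[30,10],[42,0]]
[[18,5],[30,10],[42,0]]
[[2,10],[3,0],[18,5],[30,10],[42,0]]
[[2,10],[3,0],[18,5],[30,10],[34,20],[38,10],[42,0]]
[[2,10],[3,0],[5,10],[6,0],[18,5],[30,10],[34,20],[38,10],[42,0]]
[[2,10],[3,0],[5,10],[6,0],[18,5],[26,16],[32,10],[34,20],[38,10],[42,0]]
[[2,10],[3,0],[5,10],[6,0],[18,5],[26,16],[32,10],[34,20],[38,11],[47,0]]
[[2,10],[3,0],[5,10],[6,0],[18,5],[26,16],[32,10],[34,20],[38,12],[39,11],[47,0]]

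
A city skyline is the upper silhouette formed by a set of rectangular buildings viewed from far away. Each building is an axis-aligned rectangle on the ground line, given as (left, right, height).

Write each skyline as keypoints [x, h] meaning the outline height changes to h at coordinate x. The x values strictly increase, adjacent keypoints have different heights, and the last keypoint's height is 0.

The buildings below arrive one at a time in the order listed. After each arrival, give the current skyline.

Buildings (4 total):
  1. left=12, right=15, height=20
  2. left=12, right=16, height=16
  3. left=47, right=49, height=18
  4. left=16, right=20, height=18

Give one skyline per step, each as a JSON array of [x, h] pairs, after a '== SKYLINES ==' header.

== SKYLINES ==
[[12,20],[15,0]]
[[12,20],[15,16],[16,0]]
[[12,20],[15,16],[16,0],[47,18],[49,0]]
[[12,20],[15,16],[16,18],[20,0],[47,18],[49,0]]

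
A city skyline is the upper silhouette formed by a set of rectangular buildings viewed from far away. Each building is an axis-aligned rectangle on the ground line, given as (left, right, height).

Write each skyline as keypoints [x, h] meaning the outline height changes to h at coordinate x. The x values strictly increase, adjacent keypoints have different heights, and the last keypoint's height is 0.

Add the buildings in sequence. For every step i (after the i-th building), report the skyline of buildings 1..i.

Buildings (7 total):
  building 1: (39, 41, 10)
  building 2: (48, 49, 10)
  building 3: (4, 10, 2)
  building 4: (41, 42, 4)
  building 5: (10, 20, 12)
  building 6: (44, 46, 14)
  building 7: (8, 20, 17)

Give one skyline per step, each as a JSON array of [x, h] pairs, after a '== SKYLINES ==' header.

== SKYLINES ==
[[39,10],[41,0]]
[[39,10],[41,0],[48,10],[49,0]]
[[4,2],[10,0],[39,10],[41,0],[48,10],[49,0]]
[[4,2],[10,0],[39,10],[41,4],[42,0],[48,10],[49,0]]
[[4,2],[10,12],[20,0],[39,10],[41,4],[42,0],[48,10],[49,0]]
[[4,2],[10,12],[20,0],[39,10],[41,4],[42,0],[44,14],[46,0],[48,10],[49,0]]
[[4,2],[8,17],[20,0],[39,10],[41,4],[42,0],[44,14],[46,0],[48,10],[49,0]]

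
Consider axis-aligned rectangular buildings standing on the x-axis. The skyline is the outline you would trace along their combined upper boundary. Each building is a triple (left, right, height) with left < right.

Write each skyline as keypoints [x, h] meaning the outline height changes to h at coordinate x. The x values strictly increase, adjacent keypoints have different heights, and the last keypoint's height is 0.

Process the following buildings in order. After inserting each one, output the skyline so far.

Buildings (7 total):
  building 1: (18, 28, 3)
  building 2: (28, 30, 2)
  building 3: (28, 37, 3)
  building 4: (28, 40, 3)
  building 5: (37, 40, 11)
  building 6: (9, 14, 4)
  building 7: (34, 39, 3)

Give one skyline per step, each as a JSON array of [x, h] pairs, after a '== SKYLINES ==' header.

== SKYLINES ==
[[18,3],[28,0]]
[[18,3],[28,2],[30,0]]
[[18,3],[37,0]]
[[18,3],[40,0]]
[[18,3],[37,11],[40,0]]
[[9,4],[14,0],[18,3],[37,11],[40,0]]
[[9,4],[14,0],[18,3],[37,11],[40,0]]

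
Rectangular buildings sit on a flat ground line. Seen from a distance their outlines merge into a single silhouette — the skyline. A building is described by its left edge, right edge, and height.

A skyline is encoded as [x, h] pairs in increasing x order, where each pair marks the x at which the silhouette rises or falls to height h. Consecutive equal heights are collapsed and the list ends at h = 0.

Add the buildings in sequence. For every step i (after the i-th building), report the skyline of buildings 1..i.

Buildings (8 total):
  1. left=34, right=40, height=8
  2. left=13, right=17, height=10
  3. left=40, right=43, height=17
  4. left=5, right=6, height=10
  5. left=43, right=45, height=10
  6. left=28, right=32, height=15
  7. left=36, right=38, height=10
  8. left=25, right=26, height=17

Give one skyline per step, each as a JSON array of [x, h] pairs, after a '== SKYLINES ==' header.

== SKYLINES ==
[[34,8],[40,0]]
[[13,10],[17,0],[34,8],[40,0]]
[[13,10],[17,0],[34,8],[40,17],[43,0]]
[[5,10],[6,0],[13,10],[17,0],[34,8],[40,17],[43,0]]
[[5,10],[6,0],[13,10],[17,0],[34,8],[40,17],[43,10],[45,0]]
[[5,10],[6,0],[13,10],[17,0],[28,15],[32,0],[34,8],[40,17],[43,10],[45,0]]
[[5,10],[6,0],[13,10],[17,0],[28,15],[32,0],[34,8],[36,10],[38,8],[40,17],[43,10],[45,0]]
[[5,10],[6,0],[13,10],[17,0],[25,17],[26,0],[28,15],[32,0],[34,8],[36,10],[38,8],[40,17],[43,10],[45,0]]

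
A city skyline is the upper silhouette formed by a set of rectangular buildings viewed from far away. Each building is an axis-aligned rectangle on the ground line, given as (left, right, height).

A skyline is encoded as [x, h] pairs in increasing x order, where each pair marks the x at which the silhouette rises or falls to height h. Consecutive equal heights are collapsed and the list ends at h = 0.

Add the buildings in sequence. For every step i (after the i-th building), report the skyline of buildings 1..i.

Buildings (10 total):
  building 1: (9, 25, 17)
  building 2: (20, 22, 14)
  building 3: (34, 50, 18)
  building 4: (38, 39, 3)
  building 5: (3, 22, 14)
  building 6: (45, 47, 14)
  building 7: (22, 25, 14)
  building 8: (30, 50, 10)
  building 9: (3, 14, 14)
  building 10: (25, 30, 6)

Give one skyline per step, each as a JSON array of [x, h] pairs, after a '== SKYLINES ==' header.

== SKYLINES ==
[[9,17],[25,0]]
[[9,17],[25,0]]
[[9,17],[25,0],[34,18],[50,0]]
[[9,17],[25,0],[34,18],[50,0]]
[[3,14],[9,17],[25,0],[34,18],[50,0]]
[[3,14],[9,17],[25,0],[34,18],[50,0]]
[[3,14],[9,17],[25,0],[34,18],[50,0]]
[[3,14],[9,17],[25,0],[30,10],[34,18],[50,0]]
[[3,14],[9,17],[25,0],[30,10],[34,18],[50,0]]
[[3,14],[9,17],[25,6],[30,10],[34,18],[50,0]]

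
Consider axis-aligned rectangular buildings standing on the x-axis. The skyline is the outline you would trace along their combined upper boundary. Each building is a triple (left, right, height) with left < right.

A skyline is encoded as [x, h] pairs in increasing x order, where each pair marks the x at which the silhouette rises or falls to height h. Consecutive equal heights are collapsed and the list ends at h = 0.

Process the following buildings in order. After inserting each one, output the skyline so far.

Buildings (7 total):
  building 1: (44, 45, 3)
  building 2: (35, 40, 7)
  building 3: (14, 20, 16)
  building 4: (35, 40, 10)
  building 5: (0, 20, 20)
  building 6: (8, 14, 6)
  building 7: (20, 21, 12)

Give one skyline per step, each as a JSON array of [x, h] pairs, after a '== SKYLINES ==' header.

== SKYLINES ==
[[44,3],[45,0]]
[[35,7],[40,0],[44,3],[45,0]]
[[14,16],[20,0],[35,7],[40,0],[44,3],[45,0]]
[[14,16],[20,0],[35,10],[40,0],[44,3],[45,0]]
[[0,20],[20,0],[35,10],[40,0],[44,3],[45,0]]
[[0,20],[20,0],[35,10],[40,0],[44,3],[45,0]]
[[0,20],[20,12],[21,0],[35,10],[40,0],[44,3],[45,0]]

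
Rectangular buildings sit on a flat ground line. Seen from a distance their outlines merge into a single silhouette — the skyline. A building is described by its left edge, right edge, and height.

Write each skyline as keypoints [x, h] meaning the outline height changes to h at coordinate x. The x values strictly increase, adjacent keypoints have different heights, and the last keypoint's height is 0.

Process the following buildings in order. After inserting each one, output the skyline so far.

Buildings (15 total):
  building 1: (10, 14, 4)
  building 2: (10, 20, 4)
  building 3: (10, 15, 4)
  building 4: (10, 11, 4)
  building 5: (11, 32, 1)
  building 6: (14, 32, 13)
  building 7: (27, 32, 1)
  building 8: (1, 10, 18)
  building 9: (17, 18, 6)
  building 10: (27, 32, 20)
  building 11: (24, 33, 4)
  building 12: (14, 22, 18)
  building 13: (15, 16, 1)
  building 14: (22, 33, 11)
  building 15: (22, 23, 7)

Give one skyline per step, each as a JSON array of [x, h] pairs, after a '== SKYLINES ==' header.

== SKYLINES ==
[[10,4],[14,0]]
[[10,4],[20,0]]
[[10,4],[20,0]]
[[10,4],[20,0]]
[[10,4],[20,1],[32,0]]
[[10,4],[14,13],[32,0]]
[[10,4],[14,13],[32,0]]
[[1,18],[10,4],[14,13],[32,0]]
[[1,18],[10,4],[14,13],[32,0]]
[[1,18],[10,4],[14,13],[27,20],[32,0]]
[[1,18],[10,4],[14,13],[27,20],[32,4],[33,0]]
[[1,18],[10,4],[14,18],[22,13],[27,20],[32,4],[33,0]]
[[1,18],[10,4],[14,18],[22,13],[27,20],[32,4],[33,0]]
[[1,18],[10,4],[14,18],[22,13],[27,20],[32,11],[33,0]]
[[1,18],[10,4],[14,18],[22,13],[27,20],[32,11],[33,0]]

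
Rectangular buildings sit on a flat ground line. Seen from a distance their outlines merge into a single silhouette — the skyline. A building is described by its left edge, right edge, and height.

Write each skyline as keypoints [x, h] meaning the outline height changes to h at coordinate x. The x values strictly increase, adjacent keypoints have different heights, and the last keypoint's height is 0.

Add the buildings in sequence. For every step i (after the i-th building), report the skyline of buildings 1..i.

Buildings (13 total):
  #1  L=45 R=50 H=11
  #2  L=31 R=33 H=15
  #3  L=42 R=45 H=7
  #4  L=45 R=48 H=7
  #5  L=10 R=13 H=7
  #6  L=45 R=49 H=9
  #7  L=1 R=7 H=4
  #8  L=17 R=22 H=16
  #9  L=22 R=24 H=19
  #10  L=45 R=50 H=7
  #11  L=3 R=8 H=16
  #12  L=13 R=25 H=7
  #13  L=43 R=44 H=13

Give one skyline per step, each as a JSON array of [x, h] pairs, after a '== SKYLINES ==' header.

== SKYLINES ==
[[45,11],[50,0]]
[[31,15],[33,0],[45,11],[50,0]]
[[31,15],[33,0],[42,7],[45,11],[50,0]]
[[31,15],[33,0],[42,7],[45,11],[50,0]]
[[10,7],[13,0],[31,15],[33,0],[42,7],[45,11],[50,0]]
[[10,7],[13,0],[31,15],[33,0],[42,7],[45,11],[50,0]]
[[1,4],[7,0],[10,7],[13,0],[31,15],[33,0],[42,7],[45,11],[50,0]]
[[1,4],[7,0],[10,7],[13,0],[17,16],[22,0],[31,15],[33,0],[42,7],[45,11],[50,0]]
[[1,4],[7,0],[10,7],[13,0],[17,16],[22,19],[24,0],[31,15],[33,0],[42,7],[45,11],[50,0]]
[[1,4],[7,0],[10,7],[13,0],[17,16],[22,19],[24,0],[31,15],[33,0],[42,7],[45,11],[50,0]]
[[1,4],[3,16],[8,0],[10,7],[13,0],[17,16],[22,19],[24,0],[31,15],[33,0],[42,7],[45,11],[50,0]]
[[1,4],[3,16],[8,0],[10,7],[17,16],[22,19],[24,7],[25,0],[31,15],[33,0],[42,7],[45,11],[50,0]]
[[1,4],[3,16],[8,0],[10,7],[17,16],[22,19],[24,7],[25,0],[31,15],[33,0],[42,7],[43,13],[44,7],[45,11],[50,0]]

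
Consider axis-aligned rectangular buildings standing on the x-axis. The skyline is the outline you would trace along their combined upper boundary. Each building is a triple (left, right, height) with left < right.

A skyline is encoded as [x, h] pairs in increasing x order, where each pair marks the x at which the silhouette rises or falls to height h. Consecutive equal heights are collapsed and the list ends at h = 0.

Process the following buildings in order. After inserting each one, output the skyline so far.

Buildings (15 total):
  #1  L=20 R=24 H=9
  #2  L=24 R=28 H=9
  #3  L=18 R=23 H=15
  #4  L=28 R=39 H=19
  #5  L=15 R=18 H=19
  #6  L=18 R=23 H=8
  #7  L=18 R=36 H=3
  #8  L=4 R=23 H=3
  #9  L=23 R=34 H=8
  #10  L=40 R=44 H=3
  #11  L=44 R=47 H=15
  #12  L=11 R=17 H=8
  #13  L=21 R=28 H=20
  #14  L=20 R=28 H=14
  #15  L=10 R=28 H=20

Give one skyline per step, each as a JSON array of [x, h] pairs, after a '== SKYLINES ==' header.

== SKYLINES ==
[[20,9],[24,0]]
[[20,9],[28,0]]
[[18,15],[23,9],[28,0]]
[[18,15],[23,9],[28,19],[39,0]]
[[15,19],[18,15],[23,9],[28,19],[39,0]]
[[15,19],[18,15],[23,9],[28,19],[39,0]]
[[15,19],[18,15],[23,9],[28,19],[39,0]]
[[4,3],[15,19],[18,15],[23,9],[28,19],[39,0]]
[[4,3],[15,19],[18,15],[23,9],[28,19],[39,0]]
[[4,3],[15,19],[18,15],[23,9],[28,19],[39,0],[40,3],[44,0]]
[[4,3],[15,19],[18,15],[23,9],[28,19],[39,0],[40,3],[44,15],[47,0]]
[[4,3],[11,8],[15,19],[18,15],[23,9],[28,19],[39,0],[40,3],[44,15],[47,0]]
[[4,3],[11,8],[15,19],[18,15],[21,20],[28,19],[39,0],[40,3],[44,15],[47,0]]
[[4,3],[11,8],[15,19],[18,15],[21,20],[28,19],[39,0],[40,3],[44,15],[47,0]]
[[4,3],[10,20],[28,19],[39,0],[40,3],[44,15],[47,0]]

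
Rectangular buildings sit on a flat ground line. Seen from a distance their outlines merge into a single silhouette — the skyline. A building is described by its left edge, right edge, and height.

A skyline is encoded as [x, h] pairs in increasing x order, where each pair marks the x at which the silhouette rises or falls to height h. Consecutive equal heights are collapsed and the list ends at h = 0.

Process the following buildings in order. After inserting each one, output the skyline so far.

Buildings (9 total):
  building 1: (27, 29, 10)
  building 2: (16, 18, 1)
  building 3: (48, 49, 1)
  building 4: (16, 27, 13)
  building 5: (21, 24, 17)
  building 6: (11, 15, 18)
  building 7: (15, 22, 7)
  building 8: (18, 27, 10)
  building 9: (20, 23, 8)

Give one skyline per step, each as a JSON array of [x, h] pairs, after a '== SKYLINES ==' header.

== SKYLINES ==
[[27,10],[29,0]]
[[16,1],[18,0],[27,10],[29,0]]
[[16,1],[18,0],[27,10],[29,0],[48,1],[49,0]]
[[16,13],[27,10],[29,0],[48,1],[49,0]]
[[16,13],[21,17],[24,13],[27,10],[29,0],[48,1],[49,0]]
[[11,18],[15,0],[16,13],[21,17],[24,13],[27,10],[29,0],[48,1],[49,0]]
[[11,18],[15,7],[16,13],[21,17],[24,13],[27,10],[29,0],[48,1],[49,0]]
[[11,18],[15,7],[16,13],[21,17],[24,13],[27,10],[29,0],[48,1],[49,0]]
[[11,18],[15,7],[16,13],[21,17],[24,13],[27,10],[29,0],[48,1],[49,0]]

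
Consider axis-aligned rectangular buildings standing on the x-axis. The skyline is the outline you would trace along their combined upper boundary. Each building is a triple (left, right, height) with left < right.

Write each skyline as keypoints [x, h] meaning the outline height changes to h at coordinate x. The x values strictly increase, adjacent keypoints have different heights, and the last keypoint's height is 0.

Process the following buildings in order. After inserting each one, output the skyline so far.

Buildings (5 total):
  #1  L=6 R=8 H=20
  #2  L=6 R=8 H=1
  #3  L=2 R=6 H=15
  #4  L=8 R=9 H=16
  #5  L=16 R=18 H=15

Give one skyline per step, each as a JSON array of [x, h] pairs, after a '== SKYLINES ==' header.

== SKYLINES ==
[[6,20],[8,0]]
[[6,20],[8,0]]
[[2,15],[6,20],[8,0]]
[[2,15],[6,20],[8,16],[9,0]]
[[2,15],[6,20],[8,16],[9,0],[16,15],[18,0]]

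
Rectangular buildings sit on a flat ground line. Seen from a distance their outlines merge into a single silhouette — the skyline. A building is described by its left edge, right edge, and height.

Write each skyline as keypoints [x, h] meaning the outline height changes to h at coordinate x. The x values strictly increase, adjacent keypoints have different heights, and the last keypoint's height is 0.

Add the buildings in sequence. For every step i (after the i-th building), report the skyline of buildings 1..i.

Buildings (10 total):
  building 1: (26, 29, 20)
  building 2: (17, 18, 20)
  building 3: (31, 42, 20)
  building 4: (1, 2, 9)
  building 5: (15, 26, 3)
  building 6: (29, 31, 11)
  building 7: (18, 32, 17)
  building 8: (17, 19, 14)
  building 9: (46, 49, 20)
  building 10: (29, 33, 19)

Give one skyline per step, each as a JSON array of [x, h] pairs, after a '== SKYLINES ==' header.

== SKYLINES ==
[[26,20],[29,0]]
[[17,20],[18,0],[26,20],[29,0]]
[[17,20],[18,0],[26,20],[29,0],[31,20],[42,0]]
[[1,9],[2,0],[17,20],[18,0],[26,20],[29,0],[31,20],[42,0]]
[[1,9],[2,0],[15,3],[17,20],[18,3],[26,20],[29,0],[31,20],[42,0]]
[[1,9],[2,0],[15,3],[17,20],[18,3],[26,20],[29,11],[31,20],[42,0]]
[[1,9],[2,0],[15,3],[17,20],[18,17],[26,20],[29,17],[31,20],[42,0]]
[[1,9],[2,0],[15,3],[17,20],[18,17],[26,20],[29,17],[31,20],[42,0]]
[[1,9],[2,0],[15,3],[17,20],[18,17],[26,20],[29,17],[31,20],[42,0],[46,20],[49,0]]
[[1,9],[2,0],[15,3],[17,20],[18,17],[26,20],[29,19],[31,20],[42,0],[46,20],[49,0]]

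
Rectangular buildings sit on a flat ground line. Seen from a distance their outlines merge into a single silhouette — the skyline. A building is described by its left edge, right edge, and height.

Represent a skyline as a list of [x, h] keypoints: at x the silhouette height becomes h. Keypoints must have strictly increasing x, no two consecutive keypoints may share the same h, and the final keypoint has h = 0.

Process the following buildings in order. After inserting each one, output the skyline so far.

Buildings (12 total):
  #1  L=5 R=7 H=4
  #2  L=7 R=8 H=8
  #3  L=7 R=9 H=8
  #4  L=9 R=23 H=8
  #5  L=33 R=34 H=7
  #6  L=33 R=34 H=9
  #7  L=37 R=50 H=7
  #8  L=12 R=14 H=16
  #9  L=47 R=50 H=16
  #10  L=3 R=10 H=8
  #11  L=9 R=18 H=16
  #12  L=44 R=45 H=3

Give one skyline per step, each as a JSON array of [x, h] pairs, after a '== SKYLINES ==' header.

== SKYLINES ==
[[5,4],[7,0]]
[[5,4],[7,8],[8,0]]
[[5,4],[7,8],[9,0]]
[[5,4],[7,8],[23,0]]
[[5,4],[7,8],[23,0],[33,7],[34,0]]
[[5,4],[7,8],[23,0],[33,9],[34,0]]
[[5,4],[7,8],[23,0],[33,9],[34,0],[37,7],[50,0]]
[[5,4],[7,8],[12,16],[14,8],[23,0],[33,9],[34,0],[37,7],[50,0]]
[[5,4],[7,8],[12,16],[14,8],[23,0],[33,9],[34,0],[37,7],[47,16],[50,0]]
[[3,8],[12,16],[14,8],[23,0],[33,9],[34,0],[37,7],[47,16],[50,0]]
[[3,8],[9,16],[18,8],[23,0],[33,9],[34,0],[37,7],[47,16],[50,0]]
[[3,8],[9,16],[18,8],[23,0],[33,9],[34,0],[37,7],[47,16],[50,0]]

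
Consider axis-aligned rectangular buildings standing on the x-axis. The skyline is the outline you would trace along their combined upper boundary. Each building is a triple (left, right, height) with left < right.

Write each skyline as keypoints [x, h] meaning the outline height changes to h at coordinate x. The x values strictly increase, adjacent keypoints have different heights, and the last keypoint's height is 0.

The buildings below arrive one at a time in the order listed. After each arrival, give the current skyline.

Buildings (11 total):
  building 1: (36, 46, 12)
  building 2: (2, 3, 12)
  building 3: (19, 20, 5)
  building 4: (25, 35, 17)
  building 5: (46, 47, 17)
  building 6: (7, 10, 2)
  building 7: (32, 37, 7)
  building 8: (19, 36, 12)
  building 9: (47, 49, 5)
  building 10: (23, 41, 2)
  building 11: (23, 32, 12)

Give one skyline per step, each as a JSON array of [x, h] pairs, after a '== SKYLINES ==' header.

== SKYLINES ==
[[36,12],[46,0]]
[[2,12],[3,0],[36,12],[46,0]]
[[2,12],[3,0],[19,5],[20,0],[36,12],[46,0]]
[[2,12],[3,0],[19,5],[20,0],[25,17],[35,0],[36,12],[46,0]]
[[2,12],[3,0],[19,5],[20,0],[25,17],[35,0],[36,12],[46,17],[47,0]]
[[2,12],[3,0],[7,2],[10,0],[19,5],[20,0],[25,17],[35,0],[36,12],[46,17],[47,0]]
[[2,12],[3,0],[7,2],[10,0],[19,5],[20,0],[25,17],[35,7],[36,12],[46,17],[47,0]]
[[2,12],[3,0],[7,2],[10,0],[19,12],[25,17],[35,12],[46,17],[47,0]]
[[2,12],[3,0],[7,2],[10,0],[19,12],[25,17],[35,12],[46,17],[47,5],[49,0]]
[[2,12],[3,0],[7,2],[10,0],[19,12],[25,17],[35,12],[46,17],[47,5],[49,0]]
[[2,12],[3,0],[7,2],[10,0],[19,12],[25,17],[35,12],[46,17],[47,5],[49,0]]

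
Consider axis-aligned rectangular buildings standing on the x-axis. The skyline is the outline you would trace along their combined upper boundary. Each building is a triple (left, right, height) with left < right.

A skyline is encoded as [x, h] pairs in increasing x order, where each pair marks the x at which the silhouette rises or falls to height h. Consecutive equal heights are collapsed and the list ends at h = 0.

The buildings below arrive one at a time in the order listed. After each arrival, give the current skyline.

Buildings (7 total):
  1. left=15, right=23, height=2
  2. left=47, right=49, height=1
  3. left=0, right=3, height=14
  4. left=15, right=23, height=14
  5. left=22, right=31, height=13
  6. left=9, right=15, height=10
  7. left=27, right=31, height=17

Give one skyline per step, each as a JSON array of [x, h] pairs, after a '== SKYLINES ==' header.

== SKYLINES ==
[[15,2],[23,0]]
[[15,2],[23,0],[47,1],[49,0]]
[[0,14],[3,0],[15,2],[23,0],[47,1],[49,0]]
[[0,14],[3,0],[15,14],[23,0],[47,1],[49,0]]
[[0,14],[3,0],[15,14],[23,13],[31,0],[47,1],[49,0]]
[[0,14],[3,0],[9,10],[15,14],[23,13],[31,0],[47,1],[49,0]]
[[0,14],[3,0],[9,10],[15,14],[23,13],[27,17],[31,0],[47,1],[49,0]]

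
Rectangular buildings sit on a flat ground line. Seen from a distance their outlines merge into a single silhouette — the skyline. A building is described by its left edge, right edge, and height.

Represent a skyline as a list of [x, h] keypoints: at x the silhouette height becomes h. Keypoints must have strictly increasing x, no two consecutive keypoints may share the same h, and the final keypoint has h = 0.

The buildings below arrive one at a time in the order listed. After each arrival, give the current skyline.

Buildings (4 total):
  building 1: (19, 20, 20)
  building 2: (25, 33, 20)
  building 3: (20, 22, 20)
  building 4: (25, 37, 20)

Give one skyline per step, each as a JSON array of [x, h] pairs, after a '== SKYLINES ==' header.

== SKYLINES ==
[[19,20],[20,0]]
[[19,20],[20,0],[25,20],[33,0]]
[[19,20],[22,0],[25,20],[33,0]]
[[19,20],[22,0],[25,20],[37,0]]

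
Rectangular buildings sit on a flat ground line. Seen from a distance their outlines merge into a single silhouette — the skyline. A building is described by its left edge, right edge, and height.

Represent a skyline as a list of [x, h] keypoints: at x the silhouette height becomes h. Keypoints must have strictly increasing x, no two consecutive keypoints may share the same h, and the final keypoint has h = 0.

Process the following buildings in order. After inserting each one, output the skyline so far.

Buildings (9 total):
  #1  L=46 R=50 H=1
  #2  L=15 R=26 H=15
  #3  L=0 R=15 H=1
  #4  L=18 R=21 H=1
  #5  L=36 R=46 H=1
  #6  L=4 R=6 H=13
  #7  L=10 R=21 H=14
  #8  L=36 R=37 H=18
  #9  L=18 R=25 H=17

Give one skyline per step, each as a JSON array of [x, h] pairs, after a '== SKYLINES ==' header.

== SKYLINES ==
[[46,1],[50,0]]
[[15,15],[26,0],[46,1],[50,0]]
[[0,1],[15,15],[26,0],[46,1],[50,0]]
[[0,1],[15,15],[26,0],[46,1],[50,0]]
[[0,1],[15,15],[26,0],[36,1],[50,0]]
[[0,1],[4,13],[6,1],[15,15],[26,0],[36,1],[50,0]]
[[0,1],[4,13],[6,1],[10,14],[15,15],[26,0],[36,1],[50,0]]
[[0,1],[4,13],[6,1],[10,14],[15,15],[26,0],[36,18],[37,1],[50,0]]
[[0,1],[4,13],[6,1],[10,14],[15,15],[18,17],[25,15],[26,0],[36,18],[37,1],[50,0]]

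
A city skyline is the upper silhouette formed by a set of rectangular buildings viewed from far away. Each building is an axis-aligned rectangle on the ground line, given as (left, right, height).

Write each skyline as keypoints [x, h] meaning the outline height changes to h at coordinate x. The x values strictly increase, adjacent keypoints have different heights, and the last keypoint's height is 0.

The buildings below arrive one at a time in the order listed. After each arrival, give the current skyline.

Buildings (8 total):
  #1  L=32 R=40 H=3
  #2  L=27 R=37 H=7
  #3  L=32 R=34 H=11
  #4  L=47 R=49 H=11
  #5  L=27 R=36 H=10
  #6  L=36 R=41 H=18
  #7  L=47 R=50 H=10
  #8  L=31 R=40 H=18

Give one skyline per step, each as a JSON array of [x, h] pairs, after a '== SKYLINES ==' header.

== SKYLINES ==
[[32,3],[40,0]]
[[27,7],[37,3],[40,0]]
[[27,7],[32,11],[34,7],[37,3],[40,0]]
[[27,7],[32,11],[34,7],[37,3],[40,0],[47,11],[49,0]]
[[27,10],[32,11],[34,10],[36,7],[37,3],[40,0],[47,11],[49,0]]
[[27,10],[32,11],[34,10],[36,18],[41,0],[47,11],[49,0]]
[[27,10],[32,11],[34,10],[36,18],[41,0],[47,11],[49,10],[50,0]]
[[27,10],[31,18],[41,0],[47,11],[49,10],[50,0]]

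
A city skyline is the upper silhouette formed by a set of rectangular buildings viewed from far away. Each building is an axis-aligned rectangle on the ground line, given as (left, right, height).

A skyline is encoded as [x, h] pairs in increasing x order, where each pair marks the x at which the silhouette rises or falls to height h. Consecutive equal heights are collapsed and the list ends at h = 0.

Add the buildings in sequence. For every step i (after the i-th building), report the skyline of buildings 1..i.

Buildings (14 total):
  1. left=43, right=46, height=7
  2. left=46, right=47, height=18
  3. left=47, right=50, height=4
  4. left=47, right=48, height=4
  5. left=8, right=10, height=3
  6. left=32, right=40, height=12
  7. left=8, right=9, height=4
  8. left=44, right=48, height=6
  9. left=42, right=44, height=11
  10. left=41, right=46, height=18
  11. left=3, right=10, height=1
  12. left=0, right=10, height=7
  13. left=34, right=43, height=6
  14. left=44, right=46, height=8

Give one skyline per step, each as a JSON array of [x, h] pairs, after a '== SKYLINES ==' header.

== SKYLINES ==
[[43,7],[46,0]]
[[43,7],[46,18],[47,0]]
[[43,7],[46,18],[47,4],[50,0]]
[[43,7],[46,18],[47,4],[50,0]]
[[8,3],[10,0],[43,7],[46,18],[47,4],[50,0]]
[[8,3],[10,0],[32,12],[40,0],[43,7],[46,18],[47,4],[50,0]]
[[8,4],[9,3],[10,0],[32,12],[40,0],[43,7],[46,18],[47,4],[50,0]]
[[8,4],[9,3],[10,0],[32,12],[40,0],[43,7],[46,18],[47,6],[48,4],[50,0]]
[[8,4],[9,3],[10,0],[32,12],[40,0],[42,11],[44,7],[46,18],[47,6],[48,4],[50,0]]
[[8,4],[9,3],[10,0],[32,12],[40,0],[41,18],[47,6],[48,4],[50,0]]
[[3,1],[8,4],[9,3],[10,0],[32,12],[40,0],[41,18],[47,6],[48,4],[50,0]]
[[0,7],[10,0],[32,12],[40,0],[41,18],[47,6],[48,4],[50,0]]
[[0,7],[10,0],[32,12],[40,6],[41,18],[47,6],[48,4],[50,0]]
[[0,7],[10,0],[32,12],[40,6],[41,18],[47,6],[48,4],[50,0]]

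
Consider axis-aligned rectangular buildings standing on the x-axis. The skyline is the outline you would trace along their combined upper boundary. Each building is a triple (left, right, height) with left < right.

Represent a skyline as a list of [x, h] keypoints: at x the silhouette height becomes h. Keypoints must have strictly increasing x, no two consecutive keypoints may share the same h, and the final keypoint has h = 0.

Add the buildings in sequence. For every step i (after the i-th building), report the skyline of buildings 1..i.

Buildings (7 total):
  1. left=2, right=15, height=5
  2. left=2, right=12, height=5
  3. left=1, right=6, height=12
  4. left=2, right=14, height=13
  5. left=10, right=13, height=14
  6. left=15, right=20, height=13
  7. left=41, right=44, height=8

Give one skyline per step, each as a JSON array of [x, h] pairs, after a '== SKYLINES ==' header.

== SKYLINES ==
[[2,5],[15,0]]
[[2,5],[15,0]]
[[1,12],[6,5],[15,0]]
[[1,12],[2,13],[14,5],[15,0]]
[[1,12],[2,13],[10,14],[13,13],[14,5],[15,0]]
[[1,12],[2,13],[10,14],[13,13],[14,5],[15,13],[20,0]]
[[1,12],[2,13],[10,14],[13,13],[14,5],[15,13],[20,0],[41,8],[44,0]]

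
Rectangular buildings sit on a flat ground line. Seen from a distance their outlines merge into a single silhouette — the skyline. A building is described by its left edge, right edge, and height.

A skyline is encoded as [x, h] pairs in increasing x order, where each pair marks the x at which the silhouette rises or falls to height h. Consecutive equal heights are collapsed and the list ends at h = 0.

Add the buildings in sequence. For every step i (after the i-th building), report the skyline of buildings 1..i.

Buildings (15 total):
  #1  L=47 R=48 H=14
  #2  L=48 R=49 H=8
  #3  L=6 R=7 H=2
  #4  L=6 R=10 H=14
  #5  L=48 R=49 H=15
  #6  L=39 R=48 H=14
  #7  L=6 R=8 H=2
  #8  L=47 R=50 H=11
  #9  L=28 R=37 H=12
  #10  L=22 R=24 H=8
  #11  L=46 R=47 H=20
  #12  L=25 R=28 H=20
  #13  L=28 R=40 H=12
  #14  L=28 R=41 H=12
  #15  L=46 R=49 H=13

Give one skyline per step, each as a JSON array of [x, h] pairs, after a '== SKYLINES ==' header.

== SKYLINES ==
[[47,14],[48,0]]
[[47,14],[48,8],[49,0]]
[[6,2],[7,0],[47,14],[48,8],[49,0]]
[[6,14],[10,0],[47,14],[48,8],[49,0]]
[[6,14],[10,0],[47,14],[48,15],[49,0]]
[[6,14],[10,0],[39,14],[48,15],[49,0]]
[[6,14],[10,0],[39,14],[48,15],[49,0]]
[[6,14],[10,0],[39,14],[48,15],[49,11],[50,0]]
[[6,14],[10,0],[28,12],[37,0],[39,14],[48,15],[49,11],[50,0]]
[[6,14],[10,0],[22,8],[24,0],[28,12],[37,0],[39,14],[48,15],[49,11],[50,0]]
[[6,14],[10,0],[22,8],[24,0],[28,12],[37,0],[39,14],[46,20],[47,14],[48,15],[49,11],[50,0]]
[[6,14],[10,0],[22,8],[24,0],[25,20],[28,12],[37,0],[39,14],[46,20],[47,14],[48,15],[49,11],[50,0]]
[[6,14],[10,0],[22,8],[24,0],[25,20],[28,12],[39,14],[46,20],[47,14],[48,15],[49,11],[50,0]]
[[6,14],[10,0],[22,8],[24,0],[25,20],[28,12],[39,14],[46,20],[47,14],[48,15],[49,11],[50,0]]
[[6,14],[10,0],[22,8],[24,0],[25,20],[28,12],[39,14],[46,20],[47,14],[48,15],[49,11],[50,0]]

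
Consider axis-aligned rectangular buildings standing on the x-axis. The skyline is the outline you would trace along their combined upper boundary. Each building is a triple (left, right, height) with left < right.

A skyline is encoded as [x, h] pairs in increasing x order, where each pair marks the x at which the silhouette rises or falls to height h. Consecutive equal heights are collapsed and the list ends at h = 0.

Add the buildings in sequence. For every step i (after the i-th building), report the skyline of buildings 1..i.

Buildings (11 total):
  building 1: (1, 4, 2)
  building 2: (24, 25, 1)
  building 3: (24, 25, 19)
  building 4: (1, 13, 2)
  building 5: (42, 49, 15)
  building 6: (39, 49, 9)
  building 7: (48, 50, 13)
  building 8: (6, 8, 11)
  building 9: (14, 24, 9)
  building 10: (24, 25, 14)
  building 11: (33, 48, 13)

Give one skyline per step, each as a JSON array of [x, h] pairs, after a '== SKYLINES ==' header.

== SKYLINES ==
[[1,2],[4,0]]
[[1,2],[4,0],[24,1],[25,0]]
[[1,2],[4,0],[24,19],[25,0]]
[[1,2],[13,0],[24,19],[25,0]]
[[1,2],[13,0],[24,19],[25,0],[42,15],[49,0]]
[[1,2],[13,0],[24,19],[25,0],[39,9],[42,15],[49,0]]
[[1,2],[13,0],[24,19],[25,0],[39,9],[42,15],[49,13],[50,0]]
[[1,2],[6,11],[8,2],[13,0],[24,19],[25,0],[39,9],[42,15],[49,13],[50,0]]
[[1,2],[6,11],[8,2],[13,0],[14,9],[24,19],[25,0],[39,9],[42,15],[49,13],[50,0]]
[[1,2],[6,11],[8,2],[13,0],[14,9],[24,19],[25,0],[39,9],[42,15],[49,13],[50,0]]
[[1,2],[6,11],[8,2],[13,0],[14,9],[24,19],[25,0],[33,13],[42,15],[49,13],[50,0]]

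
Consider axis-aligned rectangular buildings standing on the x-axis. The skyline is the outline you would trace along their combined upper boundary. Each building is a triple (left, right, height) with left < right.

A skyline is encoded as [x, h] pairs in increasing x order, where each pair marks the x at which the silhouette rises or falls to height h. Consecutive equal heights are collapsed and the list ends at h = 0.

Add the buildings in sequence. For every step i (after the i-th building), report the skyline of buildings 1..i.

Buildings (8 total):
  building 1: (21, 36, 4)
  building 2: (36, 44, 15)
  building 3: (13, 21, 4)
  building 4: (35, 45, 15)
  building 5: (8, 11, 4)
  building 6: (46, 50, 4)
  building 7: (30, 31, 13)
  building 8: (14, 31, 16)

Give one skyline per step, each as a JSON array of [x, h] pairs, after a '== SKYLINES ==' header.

== SKYLINES ==
[[21,4],[36,0]]
[[21,4],[36,15],[44,0]]
[[13,4],[36,15],[44,0]]
[[13,4],[35,15],[45,0]]
[[8,4],[11,0],[13,4],[35,15],[45,0]]
[[8,4],[11,0],[13,4],[35,15],[45,0],[46,4],[50,0]]
[[8,4],[11,0],[13,4],[30,13],[31,4],[35,15],[45,0],[46,4],[50,0]]
[[8,4],[11,0],[13,4],[14,16],[31,4],[35,15],[45,0],[46,4],[50,0]]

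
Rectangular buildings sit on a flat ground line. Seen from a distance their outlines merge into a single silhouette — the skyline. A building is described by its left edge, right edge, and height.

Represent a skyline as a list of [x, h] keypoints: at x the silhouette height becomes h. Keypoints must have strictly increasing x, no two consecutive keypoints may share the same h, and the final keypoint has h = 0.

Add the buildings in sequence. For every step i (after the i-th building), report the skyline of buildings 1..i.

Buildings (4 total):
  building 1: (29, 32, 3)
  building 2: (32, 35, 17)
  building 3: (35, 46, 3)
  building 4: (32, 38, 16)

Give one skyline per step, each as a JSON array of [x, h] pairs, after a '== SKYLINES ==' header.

== SKYLINES ==
[[29,3],[32,0]]
[[29,3],[32,17],[35,0]]
[[29,3],[32,17],[35,3],[46,0]]
[[29,3],[32,17],[35,16],[38,3],[46,0]]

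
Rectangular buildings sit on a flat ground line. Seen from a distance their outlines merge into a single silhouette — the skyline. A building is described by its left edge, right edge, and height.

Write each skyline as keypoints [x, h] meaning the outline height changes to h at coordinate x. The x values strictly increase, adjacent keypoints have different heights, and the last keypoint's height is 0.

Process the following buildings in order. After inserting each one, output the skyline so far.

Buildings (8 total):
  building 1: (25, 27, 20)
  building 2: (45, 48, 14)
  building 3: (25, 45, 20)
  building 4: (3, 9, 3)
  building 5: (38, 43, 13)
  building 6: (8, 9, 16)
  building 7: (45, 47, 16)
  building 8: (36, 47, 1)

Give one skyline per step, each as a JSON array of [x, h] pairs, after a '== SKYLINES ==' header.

== SKYLINES ==
[[25,20],[27,0]]
[[25,20],[27,0],[45,14],[48,0]]
[[25,20],[45,14],[48,0]]
[[3,3],[9,0],[25,20],[45,14],[48,0]]
[[3,3],[9,0],[25,20],[45,14],[48,0]]
[[3,3],[8,16],[9,0],[25,20],[45,14],[48,0]]
[[3,3],[8,16],[9,0],[25,20],[45,16],[47,14],[48,0]]
[[3,3],[8,16],[9,0],[25,20],[45,16],[47,14],[48,0]]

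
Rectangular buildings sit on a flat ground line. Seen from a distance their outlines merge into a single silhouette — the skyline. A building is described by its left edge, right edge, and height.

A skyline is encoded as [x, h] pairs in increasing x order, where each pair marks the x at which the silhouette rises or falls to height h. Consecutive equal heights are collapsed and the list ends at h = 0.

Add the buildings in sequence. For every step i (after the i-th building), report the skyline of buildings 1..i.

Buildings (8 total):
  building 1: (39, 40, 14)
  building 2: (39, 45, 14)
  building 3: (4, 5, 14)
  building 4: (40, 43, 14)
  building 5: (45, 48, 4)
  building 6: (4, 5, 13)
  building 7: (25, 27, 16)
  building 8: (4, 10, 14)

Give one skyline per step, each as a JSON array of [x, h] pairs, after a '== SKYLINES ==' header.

== SKYLINES ==
[[39,14],[40,0]]
[[39,14],[45,0]]
[[4,14],[5,0],[39,14],[45,0]]
[[4,14],[5,0],[39,14],[45,0]]
[[4,14],[5,0],[39,14],[45,4],[48,0]]
[[4,14],[5,0],[39,14],[45,4],[48,0]]
[[4,14],[5,0],[25,16],[27,0],[39,14],[45,4],[48,0]]
[[4,14],[10,0],[25,16],[27,0],[39,14],[45,4],[48,0]]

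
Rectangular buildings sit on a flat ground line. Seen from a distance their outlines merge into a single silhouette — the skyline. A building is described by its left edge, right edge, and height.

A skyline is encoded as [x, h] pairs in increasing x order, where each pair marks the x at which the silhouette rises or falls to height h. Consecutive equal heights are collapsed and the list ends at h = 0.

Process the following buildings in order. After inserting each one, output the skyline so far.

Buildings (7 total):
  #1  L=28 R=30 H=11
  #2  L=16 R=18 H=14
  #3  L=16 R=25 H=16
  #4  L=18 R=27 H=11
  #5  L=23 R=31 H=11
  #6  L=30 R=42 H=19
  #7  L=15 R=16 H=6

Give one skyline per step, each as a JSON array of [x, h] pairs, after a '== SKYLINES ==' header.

== SKYLINES ==
[[28,11],[30,0]]
[[16,14],[18,0],[28,11],[30,0]]
[[16,16],[25,0],[28,11],[30,0]]
[[16,16],[25,11],[27,0],[28,11],[30,0]]
[[16,16],[25,11],[31,0]]
[[16,16],[25,11],[30,19],[42,0]]
[[15,6],[16,16],[25,11],[30,19],[42,0]]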